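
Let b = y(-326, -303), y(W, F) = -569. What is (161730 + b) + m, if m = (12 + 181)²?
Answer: 198410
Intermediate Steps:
m = 37249 (m = 193² = 37249)
b = -569
(161730 + b) + m = (161730 - 569) + 37249 = 161161 + 37249 = 198410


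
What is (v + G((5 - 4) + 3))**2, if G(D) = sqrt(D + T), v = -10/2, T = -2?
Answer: (5 - sqrt(2))**2 ≈ 12.858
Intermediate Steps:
v = -5 (v = -10*1/2 = -5)
G(D) = sqrt(-2 + D) (G(D) = sqrt(D - 2) = sqrt(-2 + D))
(v + G((5 - 4) + 3))**2 = (-5 + sqrt(-2 + ((5 - 4) + 3)))**2 = (-5 + sqrt(-2 + (1 + 3)))**2 = (-5 + sqrt(-2 + 4))**2 = (-5 + sqrt(2))**2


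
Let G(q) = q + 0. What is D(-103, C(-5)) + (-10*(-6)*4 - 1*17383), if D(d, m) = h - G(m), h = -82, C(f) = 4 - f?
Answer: -17234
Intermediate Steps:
G(q) = q
D(d, m) = -82 - m
D(-103, C(-5)) + (-10*(-6)*4 - 1*17383) = (-82 - (4 - 1*(-5))) + (-10*(-6)*4 - 1*17383) = (-82 - (4 + 5)) + (60*4 - 17383) = (-82 - 1*9) + (240 - 17383) = (-82 - 9) - 17143 = -91 - 17143 = -17234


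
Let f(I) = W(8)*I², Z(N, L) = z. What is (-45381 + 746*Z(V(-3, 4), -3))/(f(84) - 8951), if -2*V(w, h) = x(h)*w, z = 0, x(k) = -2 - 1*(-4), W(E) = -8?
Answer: 45381/65399 ≈ 0.69391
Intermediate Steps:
x(k) = 2 (x(k) = -2 + 4 = 2)
V(w, h) = -w
Z(N, L) = 0
f(I) = -8*I²
(-45381 + 746*Z(V(-3, 4), -3))/(f(84) - 8951) = (-45381 + 746*0)/(-8*84² - 8951) = (-45381 + 0)/(-8*7056 - 8951) = -45381/(-56448 - 8951) = -45381/(-65399) = -45381*(-1/65399) = 45381/65399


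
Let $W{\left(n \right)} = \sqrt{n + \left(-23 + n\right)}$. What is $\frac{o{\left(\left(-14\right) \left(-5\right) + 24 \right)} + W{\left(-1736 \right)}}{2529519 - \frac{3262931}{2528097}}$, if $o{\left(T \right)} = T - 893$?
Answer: $- \frac{2019949503}{6394866132412} + \frac{2528097 i \sqrt{3495}}{6394866132412} \approx -0.00031587 + 2.3371 \cdot 10^{-5} i$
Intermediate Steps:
$o{\left(T \right)} = -893 + T$
$W{\left(n \right)} = \sqrt{-23 + 2 n}$
$\frac{o{\left(\left(-14\right) \left(-5\right) + 24 \right)} + W{\left(-1736 \right)}}{2529519 - \frac{3262931}{2528097}} = \frac{\left(-893 + \left(\left(-14\right) \left(-5\right) + 24\right)\right) + \sqrt{-23 + 2 \left(-1736\right)}}{2529519 - \frac{3262931}{2528097}} = \frac{\left(-893 + \left(70 + 24\right)\right) + \sqrt{-23 - 3472}}{2529519 - \frac{3262931}{2528097}} = \frac{\left(-893 + 94\right) + \sqrt{-3495}}{2529519 - \frac{3262931}{2528097}} = \frac{-799 + i \sqrt{3495}}{\frac{6394866132412}{2528097}} = \left(-799 + i \sqrt{3495}\right) \frac{2528097}{6394866132412} = - \frac{2019949503}{6394866132412} + \frac{2528097 i \sqrt{3495}}{6394866132412}$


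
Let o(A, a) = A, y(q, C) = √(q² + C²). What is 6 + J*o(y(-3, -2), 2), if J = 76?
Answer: 6 + 76*√13 ≈ 280.02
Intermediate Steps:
y(q, C) = √(C² + q²)
6 + J*o(y(-3, -2), 2) = 6 + 76*√((-2)² + (-3)²) = 6 + 76*√(4 + 9) = 6 + 76*√13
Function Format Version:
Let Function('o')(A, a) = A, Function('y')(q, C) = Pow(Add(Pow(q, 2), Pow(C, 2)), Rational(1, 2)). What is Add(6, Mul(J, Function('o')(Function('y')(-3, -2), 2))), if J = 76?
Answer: Add(6, Mul(76, Pow(13, Rational(1, 2)))) ≈ 280.02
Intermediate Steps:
Function('y')(q, C) = Pow(Add(Pow(C, 2), Pow(q, 2)), Rational(1, 2))
Add(6, Mul(J, Function('o')(Function('y')(-3, -2), 2))) = Add(6, Mul(76, Pow(Add(Pow(-2, 2), Pow(-3, 2)), Rational(1, 2)))) = Add(6, Mul(76, Pow(Add(4, 9), Rational(1, 2)))) = Add(6, Mul(76, Pow(13, Rational(1, 2))))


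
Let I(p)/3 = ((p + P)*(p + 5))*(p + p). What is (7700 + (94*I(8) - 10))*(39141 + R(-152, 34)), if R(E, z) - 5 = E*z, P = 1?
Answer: 18198412932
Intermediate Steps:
I(p) = 6*p*(1 + p)*(5 + p) (I(p) = 3*(((p + 1)*(p + 5))*(p + p)) = 3*(((1 + p)*(5 + p))*(2*p)) = 3*(2*p*(1 + p)*(5 + p)) = 6*p*(1 + p)*(5 + p))
R(E, z) = 5 + E*z
(7700 + (94*I(8) - 10))*(39141 + R(-152, 34)) = (7700 + (94*(6*8*(5 + 8² + 6*8)) - 10))*(39141 + (5 - 152*34)) = (7700 + (94*(6*8*(5 + 64 + 48)) - 10))*(39141 + (5 - 5168)) = (7700 + (94*(6*8*117) - 10))*(39141 - 5163) = (7700 + (94*5616 - 10))*33978 = (7700 + (527904 - 10))*33978 = (7700 + 527894)*33978 = 535594*33978 = 18198412932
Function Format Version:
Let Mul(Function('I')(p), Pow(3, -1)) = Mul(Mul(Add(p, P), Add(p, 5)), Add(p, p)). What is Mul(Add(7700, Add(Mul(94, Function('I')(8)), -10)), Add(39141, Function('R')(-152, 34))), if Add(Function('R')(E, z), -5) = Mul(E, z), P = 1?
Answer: 18198412932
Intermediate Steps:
Function('I')(p) = Mul(6, p, Add(1, p), Add(5, p)) (Function('I')(p) = Mul(3, Mul(Mul(Add(p, 1), Add(p, 5)), Add(p, p))) = Mul(3, Mul(Mul(Add(1, p), Add(5, p)), Mul(2, p))) = Mul(3, Mul(2, p, Add(1, p), Add(5, p))) = Mul(6, p, Add(1, p), Add(5, p)))
Function('R')(E, z) = Add(5, Mul(E, z))
Mul(Add(7700, Add(Mul(94, Function('I')(8)), -10)), Add(39141, Function('R')(-152, 34))) = Mul(Add(7700, Add(Mul(94, Mul(6, 8, Add(5, Pow(8, 2), Mul(6, 8)))), -10)), Add(39141, Add(5, Mul(-152, 34)))) = Mul(Add(7700, Add(Mul(94, Mul(6, 8, Add(5, 64, 48))), -10)), Add(39141, Add(5, -5168))) = Mul(Add(7700, Add(Mul(94, Mul(6, 8, 117)), -10)), Add(39141, -5163)) = Mul(Add(7700, Add(Mul(94, 5616), -10)), 33978) = Mul(Add(7700, Add(527904, -10)), 33978) = Mul(Add(7700, 527894), 33978) = Mul(535594, 33978) = 18198412932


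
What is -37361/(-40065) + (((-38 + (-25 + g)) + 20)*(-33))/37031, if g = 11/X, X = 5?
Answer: 1437458707/1483647015 ≈ 0.96887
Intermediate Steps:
g = 11/5 ≈ 2.2000
-37361/(-40065) + (((-38 + (-25 + g)) + 20)*(-33))/37031 = -37361/(-40065) + (((-38 + (-25 + 11/5)) + 20)*(-33))/37031 = -37361*(-1/40065) + (((-38 - 114/5) + 20)*(-33))*(1/37031) = 37361/40065 + ((-304/5 + 20)*(-33))*(1/37031) = 37361/40065 - 204/5*(-33)*(1/37031) = 37361/40065 + (6732/5)*(1/37031) = 37361/40065 + 6732/185155 = 1437458707/1483647015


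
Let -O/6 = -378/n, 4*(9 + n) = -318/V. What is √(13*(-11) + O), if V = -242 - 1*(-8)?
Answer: I*√15081599/193 ≈ 20.122*I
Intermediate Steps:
V = -234 (V = -242 + 8 = -234)
n = -1351/156 (n = -9 + (-318/(-234))/4 = -9 + (-318*(-1/234))/4 = -9 + (¼)*(53/39) = -9 + 53/156 = -1351/156 ≈ -8.6603)
O = -50544/193 (O = -(-2268)/(-1351/156) = -(-2268)*(-156)/1351 = -6*8424/193 = -50544/193 ≈ -261.89)
√(13*(-11) + O) = √(13*(-11) - 50544/193) = √(-143 - 50544/193) = √(-78143/193) = I*√15081599/193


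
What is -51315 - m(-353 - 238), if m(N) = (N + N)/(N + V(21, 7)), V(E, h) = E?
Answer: -4875122/95 ≈ -51317.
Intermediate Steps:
m(N) = 2*N/(21 + N) (m(N) = (N + N)/(N + 21) = (2*N)/(21 + N) = 2*N/(21 + N))
-51315 - m(-353 - 238) = -51315 - 2*(-353 - 238)/(21 + (-353 - 238)) = -51315 - 2*(-591)/(21 - 591) = -51315 - 2*(-591)/(-570) = -51315 - 2*(-591)*(-1)/570 = -51315 - 1*197/95 = -51315 - 197/95 = -4875122/95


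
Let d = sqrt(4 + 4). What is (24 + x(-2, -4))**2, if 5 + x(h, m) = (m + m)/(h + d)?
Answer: 257 - 120*sqrt(2) ≈ 87.294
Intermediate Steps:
d = 2*sqrt(2) (d = sqrt(8) = 2*sqrt(2) ≈ 2.8284)
x(h, m) = -5 + 2*m/(h + 2*sqrt(2)) (x(h, m) = -5 + (m + m)/(h + 2*sqrt(2)) = -5 + (2*m)/(h + 2*sqrt(2)) = -5 + 2*m/(h + 2*sqrt(2)))
(24 + x(-2, -4))**2 = (24 + (-10*sqrt(2) - 5*(-2) + 2*(-4))/(-2 + 2*sqrt(2)))**2 = (24 + (-10*sqrt(2) + 10 - 8)/(-2 + 2*sqrt(2)))**2 = (24 + (2 - 10*sqrt(2))/(-2 + 2*sqrt(2)))**2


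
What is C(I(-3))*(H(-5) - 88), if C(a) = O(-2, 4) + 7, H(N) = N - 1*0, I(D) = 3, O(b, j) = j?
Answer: -1023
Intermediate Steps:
H(N) = N (H(N) = N + 0 = N)
C(a) = 11 (C(a) = 4 + 7 = 11)
C(I(-3))*(H(-5) - 88) = 11*(-5 - 88) = 11*(-93) = -1023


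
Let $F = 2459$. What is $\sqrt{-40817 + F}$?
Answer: $3 i \sqrt{4262} \approx 195.85 i$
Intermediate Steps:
$\sqrt{-40817 + F} = \sqrt{-40817 + 2459} = \sqrt{-38358} = 3 i \sqrt{4262}$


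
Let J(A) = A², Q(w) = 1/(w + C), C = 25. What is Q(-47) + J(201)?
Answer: 888821/22 ≈ 40401.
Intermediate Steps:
Q(w) = 1/(25 + w) (Q(w) = 1/(w + 25) = 1/(25 + w))
Q(-47) + J(201) = 1/(25 - 47) + 201² = 1/(-22) + 40401 = -1/22 + 40401 = 888821/22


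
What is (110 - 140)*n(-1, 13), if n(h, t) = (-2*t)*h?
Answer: -780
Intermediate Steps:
n(h, t) = -2*h*t
(110 - 140)*n(-1, 13) = (110 - 140)*(-2*(-1)*13) = -30*26 = -780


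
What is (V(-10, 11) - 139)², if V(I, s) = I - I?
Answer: 19321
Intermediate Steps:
V(I, s) = 0
(V(-10, 11) - 139)² = (0 - 139)² = (-139)² = 19321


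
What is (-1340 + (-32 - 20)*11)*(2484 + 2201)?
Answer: -8957720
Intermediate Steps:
(-1340 + (-32 - 20)*11)*(2484 + 2201) = (-1340 - 52*11)*4685 = (-1340 - 572)*4685 = -1912*4685 = -8957720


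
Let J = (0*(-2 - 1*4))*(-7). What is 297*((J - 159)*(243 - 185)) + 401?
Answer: -2738533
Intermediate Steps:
J = 0 (J = (0*(-2 - 4))*(-7) = (0*(-6))*(-7) = 0*(-7) = 0)
297*((J - 159)*(243 - 185)) + 401 = 297*((0 - 159)*(243 - 185)) + 401 = 297*(-159*58) + 401 = 297*(-9222) + 401 = -2738934 + 401 = -2738533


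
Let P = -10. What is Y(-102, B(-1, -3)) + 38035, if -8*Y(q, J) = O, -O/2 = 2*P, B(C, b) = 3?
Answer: 38030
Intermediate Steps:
O = 40 (O = -4*(-10) = -2*(-20) = 40)
Y(q, J) = -5 (Y(q, J) = -⅛*40 = -5)
Y(-102, B(-1, -3)) + 38035 = -5 + 38035 = 38030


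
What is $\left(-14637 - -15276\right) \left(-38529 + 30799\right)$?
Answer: $-4939470$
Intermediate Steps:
$\left(-14637 - -15276\right) \left(-38529 + 30799\right) = \left(-14637 + \left(-7258 + 22534\right)\right) \left(-7730\right) = \left(-14637 + 15276\right) \left(-7730\right) = 639 \left(-7730\right) = -4939470$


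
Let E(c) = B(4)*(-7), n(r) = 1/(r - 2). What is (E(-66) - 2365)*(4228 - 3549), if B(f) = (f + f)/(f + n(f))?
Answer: -14528563/9 ≈ -1.6143e+6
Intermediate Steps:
n(r) = 1/(-2 + r)
B(f) = 2*f/(f + 1/(-2 + f)) (B(f) = (f + f)/(f + 1/(-2 + f)) = (2*f)/(f + 1/(-2 + f)) = 2*f/(f + 1/(-2 + f)))
E(c) = -112/9 (E(c) = (2*4*(-2 + 4)/(1 + 4*(-2 + 4)))*(-7) = (2*4*2/(1 + 4*2))*(-7) = (2*4*2/(1 + 8))*(-7) = (2*4*2/9)*(-7) = (2*4*(1/9)*2)*(-7) = (16/9)*(-7) = -112/9)
(E(-66) - 2365)*(4228 - 3549) = (-112/9 - 2365)*(4228 - 3549) = -21397/9*679 = -14528563/9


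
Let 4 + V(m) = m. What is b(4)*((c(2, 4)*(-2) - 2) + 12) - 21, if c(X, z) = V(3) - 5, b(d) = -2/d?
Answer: -32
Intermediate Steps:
V(m) = -4 + m
c(X, z) = -6 (c(X, z) = (-4 + 3) - 5 = -1 - 5 = -6)
b(4)*((c(2, 4)*(-2) - 2) + 12) - 21 = (-2/4)*((-6*(-2) - 2) + 12) - 21 = (-2*¼)*((12 - 2) + 12) - 21 = -(10 + 12)/2 - 21 = -½*22 - 21 = -11 - 21 = -32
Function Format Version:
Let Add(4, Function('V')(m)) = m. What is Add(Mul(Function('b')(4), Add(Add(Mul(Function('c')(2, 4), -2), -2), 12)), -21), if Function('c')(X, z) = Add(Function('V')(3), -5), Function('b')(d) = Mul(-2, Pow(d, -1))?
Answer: -32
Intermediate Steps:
Function('V')(m) = Add(-4, m)
Function('c')(X, z) = -6 (Function('c')(X, z) = Add(Add(-4, 3), -5) = Add(-1, -5) = -6)
Add(Mul(Function('b')(4), Add(Add(Mul(Function('c')(2, 4), -2), -2), 12)), -21) = Add(Mul(Mul(-2, Pow(4, -1)), Add(Add(Mul(-6, -2), -2), 12)), -21) = Add(Mul(Mul(-2, Rational(1, 4)), Add(Add(12, -2), 12)), -21) = Add(Mul(Rational(-1, 2), Add(10, 12)), -21) = Add(Mul(Rational(-1, 2), 22), -21) = Add(-11, -21) = -32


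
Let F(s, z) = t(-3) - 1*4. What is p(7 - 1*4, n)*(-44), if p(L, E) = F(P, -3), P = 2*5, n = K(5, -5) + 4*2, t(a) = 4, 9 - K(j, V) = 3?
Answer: 0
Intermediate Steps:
K(j, V) = 6 (K(j, V) = 9 - 1*3 = 9 - 3 = 6)
n = 14 (n = 6 + 4*2 = 6 + 8 = 14)
P = 10
F(s, z) = 0 (F(s, z) = 4 - 1*4 = 4 - 4 = 0)
p(L, E) = 0
p(7 - 1*4, n)*(-44) = 0*(-44) = 0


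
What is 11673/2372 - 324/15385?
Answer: 178820577/36493220 ≈ 4.9001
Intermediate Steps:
11673/2372 - 324/15385 = 178820577/36493220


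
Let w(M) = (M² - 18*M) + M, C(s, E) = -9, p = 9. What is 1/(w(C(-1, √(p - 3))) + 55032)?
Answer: 1/55266 ≈ 1.8094e-5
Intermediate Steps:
w(M) = M² - 17*M
1/(w(C(-1, √(p - 3))) + 55032) = 1/(-9*(-17 - 9) + 55032) = 1/(-9*(-26) + 55032) = 1/(234 + 55032) = 1/55266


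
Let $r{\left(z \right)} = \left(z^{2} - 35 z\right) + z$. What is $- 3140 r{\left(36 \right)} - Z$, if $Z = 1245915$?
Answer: $-1471995$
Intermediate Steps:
$r{\left(z \right)} = z^{2} - 34 z$
$- 3140 r{\left(36 \right)} - Z = - 3140 \cdot 36 \left(-34 + 36\right) - 1245915 = - 3140 \cdot 36 \cdot 2 - 1245915 = \left(-3140\right) 72 - 1245915 = -226080 - 1245915 = -1471995$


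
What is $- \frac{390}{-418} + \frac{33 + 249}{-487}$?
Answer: $\frac{36027}{101783} \approx 0.35396$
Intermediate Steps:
$- \frac{390}{-418} + \frac{33 + 249}{-487} = \left(-390\right) \left(- \frac{1}{418}\right) + 282 \left(- \frac{1}{487}\right) = \frac{195}{209} - \frac{282}{487} = \frac{36027}{101783}$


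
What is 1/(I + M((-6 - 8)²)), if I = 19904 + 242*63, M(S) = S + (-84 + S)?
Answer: 1/35458 ≈ 2.8202e-5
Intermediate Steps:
M(S) = -84 + 2*S
I = 35150 (I = 19904 + 15246 = 35150)
1/(I + M((-6 - 8)²)) = 1/(35150 + (-84 + 2*(-6 - 8)²)) = 1/(35150 + (-84 + 2*(-14)²)) = 1/(35150 + (-84 + 2*196)) = 1/(35150 + (-84 + 392)) = 1/(35150 + 308) = 1/35458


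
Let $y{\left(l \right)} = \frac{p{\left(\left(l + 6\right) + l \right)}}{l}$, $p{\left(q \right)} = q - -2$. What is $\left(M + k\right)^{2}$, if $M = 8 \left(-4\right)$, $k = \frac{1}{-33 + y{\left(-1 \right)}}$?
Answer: $\frac{1560001}{1521} \approx 1025.6$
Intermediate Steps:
$p{\left(q \right)} = 2 + q$ ($p{\left(q \right)} = q + 2 = 2 + q$)
$y{\left(l \right)} = \frac{8 + 2 l}{l}$ ($y{\left(l \right)} = \frac{2 + \left(\left(l + 6\right) + l\right)}{l} = \frac{2 + \left(\left(6 + l\right) + l\right)}{l} = \frac{2 + \left(6 + 2 l\right)}{l} = \frac{8 + 2 l}{l}$)
$k = - \frac{1}{39}$ ($k = \frac{1}{-33 + \left(2 + \frac{8}{-1}\right)} = \frac{1}{-33 + \left(2 + 8 \left(-1\right)\right)} = \frac{1}{-33 + \left(2 - 8\right)} = \frac{1}{-33 - 6} = \frac{1}{-39} = - \frac{1}{39} \approx -0.025641$)
$M = -32$
$\left(M + k\right)^{2} = \left(-32 - \frac{1}{39}\right)^{2} = \left(- \frac{1249}{39}\right)^{2} = \frac{1560001}{1521}$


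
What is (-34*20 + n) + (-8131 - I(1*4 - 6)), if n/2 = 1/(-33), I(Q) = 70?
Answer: -293075/33 ≈ -8881.1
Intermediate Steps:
n = -2/33 (n = 2/(-33) = 2*(-1/33) = -2/33 ≈ -0.060606)
(-34*20 + n) + (-8131 - I(1*4 - 6)) = (-34*20 - 2/33) + (-8131 - 1*70) = (-680 - 2/33) + (-8131 - 70) = -22442/33 - 8201 = -293075/33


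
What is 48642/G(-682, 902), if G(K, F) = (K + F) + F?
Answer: 737/17 ≈ 43.353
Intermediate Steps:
G(K, F) = K + 2*F (G(K, F) = (F + K) + F = K + 2*F)
48642/G(-682, 902) = 48642/(-682 + 2*902) = 48642/(-682 + 1804) = 48642/1122 = 48642*(1/1122) = 737/17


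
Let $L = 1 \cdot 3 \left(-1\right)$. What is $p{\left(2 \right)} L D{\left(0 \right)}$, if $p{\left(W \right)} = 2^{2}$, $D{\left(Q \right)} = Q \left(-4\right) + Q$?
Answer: $0$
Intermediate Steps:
$D{\left(Q \right)} = - 3 Q$ ($D{\left(Q \right)} = - 4 Q + Q = - 3 Q$)
$L = -3$ ($L = 3 \left(-1\right) = -3$)
$p{\left(W \right)} = 4$
$p{\left(2 \right)} L D{\left(0 \right)} = 4 \left(-3\right) \left(\left(-3\right) 0\right) = \left(-12\right) 0 = 0$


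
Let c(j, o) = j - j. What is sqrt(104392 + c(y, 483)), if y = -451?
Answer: 2*sqrt(26098) ≈ 323.10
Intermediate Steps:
c(j, o) = 0
sqrt(104392 + c(y, 483)) = sqrt(104392 + 0) = sqrt(104392) = 2*sqrt(26098)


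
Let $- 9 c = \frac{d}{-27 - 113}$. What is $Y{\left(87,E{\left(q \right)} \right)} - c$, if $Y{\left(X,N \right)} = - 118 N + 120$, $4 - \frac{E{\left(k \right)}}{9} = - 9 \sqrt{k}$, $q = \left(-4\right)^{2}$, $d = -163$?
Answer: $- \frac{53373437}{1260} \approx -42360.0$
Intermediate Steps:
$q = 16$
$E{\left(k \right)} = 36 + 81 \sqrt{k}$ ($E{\left(k \right)} = 36 - 9 \left(- 9 \sqrt{k}\right) = 36 + 81 \sqrt{k}$)
$c = - \frac{163}{1260}$ ($c = - \frac{\frac{1}{-27 - 113} \left(-163\right)}{9} = - \frac{\frac{1}{-140} \left(-163\right)}{9} = - \frac{\left(- \frac{1}{140}\right) \left(-163\right)}{9} = \left(- \frac{1}{9}\right) \frac{163}{140} = - \frac{163}{1260} \approx -0.12936$)
$Y{\left(X,N \right)} = 120 - 118 N$
$Y{\left(87,E{\left(q \right)} \right)} - c = \left(120 - 118 \left(36 + 81 \sqrt{16}\right)\right) - - \frac{163}{1260} = \left(120 - 118 \left(36 + 81 \cdot 4\right)\right) + \frac{163}{1260} = \left(120 - 118 \left(36 + 324\right)\right) + \frac{163}{1260} = \left(120 - 42480\right) + \frac{163}{1260} = -42360 + \frac{163}{1260} = - \frac{53373437}{1260}$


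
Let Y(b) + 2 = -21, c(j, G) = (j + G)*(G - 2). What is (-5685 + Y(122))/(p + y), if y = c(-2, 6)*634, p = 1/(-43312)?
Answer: -247224896/439356927 ≈ -0.56270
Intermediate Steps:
p = -1/43312 ≈ -2.3088e-5
c(j, G) = (-2 + G)*(G + j) (c(j, G) = (G + j)*(-2 + G) = (-2 + G)*(G + j))
Y(b) = -23 (Y(b) = -2 - 21 = -23)
y = 10144 (y = (6² - 2*6 - 2*(-2) + 6*(-2))*634 = (36 - 12 + 4 - 12)*634 = 16*634 = 10144)
(-5685 + Y(122))/(p + y) = (-5685 - 23)/(-1/43312 + 10144) = -5708/439356927/43312 = -5708*43312/439356927 = -247224896/439356927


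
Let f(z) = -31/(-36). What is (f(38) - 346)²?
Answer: 154380625/1296 ≈ 1.1912e+5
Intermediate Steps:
f(z) = 31/36 (f(z) = -31*(-1/36) = 31/36)
(f(38) - 346)² = (31/36 - 346)² = (-12425/36)² = 154380625/1296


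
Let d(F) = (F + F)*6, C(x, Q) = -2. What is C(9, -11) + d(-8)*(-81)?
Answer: 7774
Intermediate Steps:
d(F) = 12*F (d(F) = (2*F)*6 = 12*F)
C(9, -11) + d(-8)*(-81) = -2 + (12*(-8))*(-81) = -2 - 96*(-81) = -2 + 7776 = 7774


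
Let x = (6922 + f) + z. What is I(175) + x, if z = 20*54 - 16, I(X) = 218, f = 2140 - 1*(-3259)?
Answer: 13603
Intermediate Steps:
f = 5399 (f = 2140 + 3259 = 5399)
z = 1064 (z = 1080 - 16 = 1064)
x = 13385 (x = (6922 + 5399) + 1064 = 12321 + 1064 = 13385)
I(175) + x = 218 + 13385 = 13603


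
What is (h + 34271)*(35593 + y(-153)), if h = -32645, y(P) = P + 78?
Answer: 57752268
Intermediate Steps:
y(P) = 78 + P
(h + 34271)*(35593 + y(-153)) = (-32645 + 34271)*(35593 + (78 - 153)) = 1626*(35593 - 75) = 1626*35518 = 57752268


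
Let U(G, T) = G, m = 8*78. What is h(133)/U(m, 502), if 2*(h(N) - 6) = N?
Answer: 145/1248 ≈ 0.11619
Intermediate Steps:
m = 624
h(N) = 6 + N/2
h(133)/U(m, 502) = (6 + (½)*133)/624 = (6 + 133/2)*(1/624) = (145/2)*(1/624) = 145/1248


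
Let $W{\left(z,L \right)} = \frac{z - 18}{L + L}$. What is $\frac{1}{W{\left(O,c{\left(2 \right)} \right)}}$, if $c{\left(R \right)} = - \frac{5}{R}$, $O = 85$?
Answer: $- \frac{5}{67} \approx -0.074627$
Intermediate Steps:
$W{\left(z,L \right)} = \frac{-18 + z}{2 L}$
$\frac{1}{W{\left(O,c{\left(2 \right)} \right)}} = \frac{1}{\frac{1}{2} \frac{1}{\left(-5\right) \frac{1}{2}} \left(-18 + 85\right)} = \frac{1}{\frac{1}{2} \frac{1}{\left(-5\right) \frac{1}{2}} \cdot 67} = \frac{1}{\frac{1}{2} \frac{1}{- \frac{5}{2}} \cdot 67} = \frac{1}{\frac{1}{2} \left(- \frac{2}{5}\right) 67} = \frac{1}{- \frac{67}{5}} = - \frac{5}{67}$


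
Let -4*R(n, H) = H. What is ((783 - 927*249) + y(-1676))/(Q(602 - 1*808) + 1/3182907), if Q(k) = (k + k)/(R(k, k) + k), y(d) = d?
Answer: -245843492804/2829251 ≈ -86894.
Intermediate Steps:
R(n, H) = -H/4
Q(k) = 8/3 (Q(k) = (k + k)/(-k/4 + k) = (2*k)/((3*k/4)) = (2*k)*(4/(3*k)) = 8/3)
((783 - 927*249) + y(-1676))/(Q(602 - 1*808) + 1/3182907) = ((783 - 927*249) - 1676)/(8/3 + 1/3182907) = ((783 - 230823) - 1676)/(8/3 + 1/3182907) = (-230040 - 1676)/(2829251/1060969) = -231716*1060969/2829251 = -245843492804/2829251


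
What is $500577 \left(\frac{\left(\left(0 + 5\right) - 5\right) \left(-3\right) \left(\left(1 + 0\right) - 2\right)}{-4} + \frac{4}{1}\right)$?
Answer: $2002308$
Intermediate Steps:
$500577 \left(\frac{\left(\left(0 + 5\right) - 5\right) \left(-3\right) \left(\left(1 + 0\right) - 2\right)}{-4} + \frac{4}{1}\right) = 500577 \left(\left(5 - 5\right) \left(-3\right) \left(1 - 2\right) \left(- \frac{1}{4}\right) + 4 \cdot 1\right) = 500577 \left(0 \left(-3\right) \left(-1\right) \left(- \frac{1}{4}\right) + 4\right) = 500577 \left(0 \left(-1\right) \left(- \frac{1}{4}\right) + 4\right) = 500577 \left(0 \left(- \frac{1}{4}\right) + 4\right) = 500577 \left(0 + 4\right) = 500577 \cdot 4 = 2002308$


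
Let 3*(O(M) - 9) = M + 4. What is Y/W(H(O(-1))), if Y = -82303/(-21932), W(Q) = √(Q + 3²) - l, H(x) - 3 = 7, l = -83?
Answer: 6831149/150672840 - 82303*√19/150672840 ≈ 0.042957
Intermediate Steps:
O(M) = 31/3 + M/3 (O(M) = 9 + (M + 4)/3 = 9 + (4 + M)/3 = 9 + (4/3 + M/3) = 31/3 + M/3)
H(x) = 10 (H(x) = 3 + 7 = 10)
W(Q) = 83 + √(9 + Q) (W(Q) = √(Q + 3²) - 1*(-83) = √(Q + 9) + 83 = √(9 + Q) + 83 = 83 + √(9 + Q))
Y = 82303/21932 (Y = -82303*(-1/21932) = 82303/21932 ≈ 3.7526)
Y/W(H(O(-1))) = 82303/(21932*(83 + √(9 + 10))) = 82303/(21932*(83 + √19))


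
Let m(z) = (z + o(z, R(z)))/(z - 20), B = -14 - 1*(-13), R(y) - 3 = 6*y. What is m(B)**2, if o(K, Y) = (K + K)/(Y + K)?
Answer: 1/1764 ≈ 0.00056689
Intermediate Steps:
R(y) = 3 + 6*y
o(K, Y) = 2*K/(K + Y) (o(K, Y) = (2*K)/(K + Y) = 2*K/(K + Y))
B = -1 (B = -14 + 13 = -1)
m(z) = (z + 2*z/(3 + 7*z))/(-20 + z) (m(z) = (z + 2*z/(z + (3 + 6*z)))/(z - 20) = (z + 2*z/(3 + 7*z))/(-20 + z))
m(B)**2 = (-(5 + 7*(-1))/((-20 - 1)*(3 + 7*(-1))))**2 = (-1*(5 - 7)/(-21*(3 - 7)))**2 = (-1*(-1/21)*(-2)/(-4))**2 = (-1*(-1/21)*(-1/4)*(-2))**2 = (1/42)**2 = 1/1764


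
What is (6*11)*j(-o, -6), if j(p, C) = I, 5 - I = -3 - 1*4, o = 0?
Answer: 792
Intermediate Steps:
I = 12 (I = 5 - (-3 - 1*4) = 5 - (-3 - 4) = 5 - 1*(-7) = 5 + 7 = 12)
j(p, C) = 12
(6*11)*j(-o, -6) = (6*11)*12 = 66*12 = 792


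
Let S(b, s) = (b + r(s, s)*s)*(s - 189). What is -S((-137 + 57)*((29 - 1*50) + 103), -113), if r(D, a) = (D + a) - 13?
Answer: 6174994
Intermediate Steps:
r(D, a) = -13 + D + a
S(b, s) = (-189 + s)*(b + s*(-13 + 2*s)) (S(b, s) = (b + (-13 + s + s)*s)*(s - 189) = (b + (-13 + 2*s)*s)*(-189 + s) = (b + s*(-13 + 2*s))*(-189 + s) = (-189 + s)*(b + s*(-13 + 2*s)))
-S((-137 + 57)*((29 - 1*50) + 103), -113) = -(-391*(-113)² - 189*(-137 + 57)*((29 - 1*50) + 103) + 2*(-113)³ + 2457*(-113) + ((-137 + 57)*((29 - 1*50) + 103))*(-113)) = -(-391*12769 - (-15120)*((29 - 50) + 103) + 2*(-1442897) - 277641 - 80*((29 - 50) + 103)*(-113)) = -(-4992679 - (-15120)*(-21 + 103) - 2885794 - 277641 - 80*(-21 + 103)*(-113)) = -(-4992679 - (-15120)*82 - 2885794 - 277641 - 80*82*(-113)) = -(-4992679 - 189*(-6560) - 2885794 - 277641 - 6560*(-113)) = -(-4992679 + 1239840 - 2885794 - 277641 + 741280) = -1*(-6174994) = 6174994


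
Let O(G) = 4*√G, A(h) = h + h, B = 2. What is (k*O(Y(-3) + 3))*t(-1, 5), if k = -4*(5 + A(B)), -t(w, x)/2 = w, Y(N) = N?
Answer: 0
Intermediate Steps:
t(w, x) = -2*w
A(h) = 2*h
k = -36 (k = -4*(5 + 2*2) = -4*(5 + 4) = -4*9 = -36)
(k*O(Y(-3) + 3))*t(-1, 5) = (-144*√(-3 + 3))*(-2*(-1)) = -144*√0*2 = -144*0*2 = -36*0*2 = 0*2 = 0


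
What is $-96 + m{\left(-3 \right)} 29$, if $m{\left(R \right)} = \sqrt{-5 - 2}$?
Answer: $-96 + 29 i \sqrt{7} \approx -96.0 + 76.727 i$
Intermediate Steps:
$m{\left(R \right)} = i \sqrt{7}$ ($m{\left(R \right)} = \sqrt{-7} = i \sqrt{7}$)
$-96 + m{\left(-3 \right)} 29 = -96 + i \sqrt{7} \cdot 29 = -96 + 29 i \sqrt{7}$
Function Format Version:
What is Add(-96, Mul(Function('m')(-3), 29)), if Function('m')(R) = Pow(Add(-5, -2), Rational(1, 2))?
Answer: Add(-96, Mul(29, I, Pow(7, Rational(1, 2)))) ≈ Add(-96.000, Mul(76.727, I))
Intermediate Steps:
Function('m')(R) = Mul(I, Pow(7, Rational(1, 2))) (Function('m')(R) = Pow(-7, Rational(1, 2)) = Mul(I, Pow(7, Rational(1, 2))))
Add(-96, Mul(Function('m')(-3), 29)) = Add(-96, Mul(Mul(I, Pow(7, Rational(1, 2))), 29)) = Add(-96, Mul(29, I, Pow(7, Rational(1, 2))))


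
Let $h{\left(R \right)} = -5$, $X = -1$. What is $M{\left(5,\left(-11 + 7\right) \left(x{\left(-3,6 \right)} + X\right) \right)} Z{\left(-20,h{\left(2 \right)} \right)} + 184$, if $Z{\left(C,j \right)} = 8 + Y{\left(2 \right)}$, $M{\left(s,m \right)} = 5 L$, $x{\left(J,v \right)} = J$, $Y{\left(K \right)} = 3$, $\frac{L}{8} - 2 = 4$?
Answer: $2824$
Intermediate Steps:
$L = 48$ ($L = 16 + 8 \cdot 4 = 16 + 32 = 48$)
$M{\left(s,m \right)} = 240$ ($M{\left(s,m \right)} = 5 \cdot 48 = 240$)
$Z{\left(C,j \right)} = 11$ ($Z{\left(C,j \right)} = 8 + 3 = 11$)
$M{\left(5,\left(-11 + 7\right) \left(x{\left(-3,6 \right)} + X\right) \right)} Z{\left(-20,h{\left(2 \right)} \right)} + 184 = 240 \cdot 11 + 184 = 2640 + 184 = 2824$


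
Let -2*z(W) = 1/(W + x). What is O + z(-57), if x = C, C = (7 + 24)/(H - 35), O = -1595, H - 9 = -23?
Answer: -9008511/5648 ≈ -1595.0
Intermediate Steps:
H = -14 (H = 9 - 23 = -14)
C = -31/49 (C = (7 + 24)/(-14 - 35) = 31/(-49) = 31*(-1/49) = -31/49 ≈ -0.63265)
x = -31/49 ≈ -0.63265
z(W) = -1/(2*(-31/49 + W)) (z(W) = -1/(2*(W - 31/49)) = -1/(2*(-31/49 + W)))
O + z(-57) = -1595 - 49/(-62 + 98*(-57)) = -1595 - 49/(-62 - 5586) = -1595 - 49/(-5648) = -1595 - 49*(-1/5648) = -1595 + 49/5648 = -9008511/5648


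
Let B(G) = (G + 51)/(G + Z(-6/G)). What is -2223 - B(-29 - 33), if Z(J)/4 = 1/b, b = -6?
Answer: -417957/188 ≈ -2223.2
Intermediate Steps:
Z(J) = -2/3 (Z(J) = 4/(-6) = 4*(-1/6) = -2/3)
B(G) = (51 + G)/(-2/3 + G) (B(G) = (G + 51)/(G - 2/3) = (51 + G)/(-2/3 + G))
-2223 - B(-29 - 33) = -2223 - 3*(51 + (-29 - 33))/(-2 + 3*(-29 - 33)) = -2223 - 3*(51 - 62)/(-2 + 3*(-62)) = -2223 - 3*(-11)/(-2 - 186) = -2223 - 3*(-11)/(-188) = -2223 - 3*(-1)*(-11)/188 = -2223 - 1*33/188 = -2223 - 33/188 = -417957/188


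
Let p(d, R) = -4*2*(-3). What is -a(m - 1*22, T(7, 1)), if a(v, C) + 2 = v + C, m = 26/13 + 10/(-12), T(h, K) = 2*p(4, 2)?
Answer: -151/6 ≈ -25.167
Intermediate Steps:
p(d, R) = 24 (p(d, R) = -8*(-3) = 24)
T(h, K) = 48 (T(h, K) = 2*24 = 48)
m = 7/6 (m = 26*(1/13) + 10*(-1/12) = 2 - ⅚ = 7/6 ≈ 1.1667)
a(v, C) = -2 + C + v (a(v, C) = -2 + (v + C) = -2 + (C + v) = -2 + C + v)
-a(m - 1*22, T(7, 1)) = -(-2 + 48 + (7/6 - 1*22)) = -(-2 + 48 + (7/6 - 22)) = -(-2 + 48 - 125/6) = -1*151/6 = -151/6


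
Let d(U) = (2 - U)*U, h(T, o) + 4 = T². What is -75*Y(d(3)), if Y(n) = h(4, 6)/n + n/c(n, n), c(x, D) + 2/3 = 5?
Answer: 4575/13 ≈ 351.92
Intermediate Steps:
c(x, D) = 13/3 (c(x, D) = -⅔ + 5 = 13/3)
h(T, o) = -4 + T²
d(U) = U*(2 - U)
Y(n) = 12/n + 3*n/13 (Y(n) = (-4 + 4²)/n + n/(13/3) = (-4 + 16)/n + n*(3/13) = 12/n + 3*n/13)
-75*Y(d(3)) = -75*(12/((3*(2 - 1*3))) + 3*(3*(2 - 1*3))/13) = -75*(12/((3*(2 - 3))) + 3*(3*(2 - 3))/13) = -75*(12/((3*(-1))) + 3*(3*(-1))/13) = -75*(12/(-3) + (3/13)*(-3)) = -75*(12*(-⅓) - 9/13) = -75*(-4 - 9/13) = -75*(-61/13) = 4575/13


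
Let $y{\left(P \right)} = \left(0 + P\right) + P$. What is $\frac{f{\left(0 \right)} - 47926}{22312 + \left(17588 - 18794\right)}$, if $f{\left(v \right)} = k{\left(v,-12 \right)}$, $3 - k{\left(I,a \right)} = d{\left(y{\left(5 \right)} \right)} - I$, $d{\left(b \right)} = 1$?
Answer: $- \frac{23962}{10553} \approx -2.2706$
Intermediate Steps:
$y{\left(P \right)} = 2 P$ ($y{\left(P \right)} = P + P = 2 P$)
$k{\left(I,a \right)} = 2 + I$ ($k{\left(I,a \right)} = 3 - \left(1 - I\right) = 3 + \left(-1 + I\right) = 2 + I$)
$f{\left(v \right)} = 2 + v$
$\frac{f{\left(0 \right)} - 47926}{22312 + \left(17588 - 18794\right)} = \frac{\left(2 + 0\right) - 47926}{22312 + \left(17588 - 18794\right)} = \frac{2 - 47926}{22312 + \left(17588 - 18794\right)} = - \frac{47924}{22312 - 1206} = - \frac{47924}{21106} = \left(-47924\right) \frac{1}{21106} = - \frac{23962}{10553}$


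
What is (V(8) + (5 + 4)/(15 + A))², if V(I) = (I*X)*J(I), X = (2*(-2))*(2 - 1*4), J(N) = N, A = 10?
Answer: 164070481/625 ≈ 2.6251e+5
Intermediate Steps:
X = 8 (X = -4*(2 - 4) = -4*(-2) = 8)
V(I) = 8*I² (V(I) = (I*8)*I = (8*I)*I = 8*I²)
(V(8) + (5 + 4)/(15 + A))² = (8*8² + (5 + 4)/(15 + 10))² = (8*64 + 9/25)² = (512 + 9*(1/25))² = (512 + 9/25)² = (12809/25)² = 164070481/625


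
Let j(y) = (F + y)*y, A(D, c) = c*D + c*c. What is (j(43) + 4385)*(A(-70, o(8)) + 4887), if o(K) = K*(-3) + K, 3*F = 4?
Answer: 118207862/3 ≈ 3.9403e+7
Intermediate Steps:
F = 4/3 (F = (⅓)*4 = 4/3 ≈ 1.3333)
o(K) = -2*K (o(K) = -3*K + K = -2*K)
A(D, c) = c² + D*c (A(D, c) = D*c + c² = c² + D*c)
j(y) = y*(4/3 + y) (j(y) = (4/3 + y)*y = y*(4/3 + y))
(j(43) + 4385)*(A(-70, o(8)) + 4887) = ((⅓)*43*(4 + 3*43) + 4385)*((-2*8)*(-70 - 2*8) + 4887) = ((⅓)*43*(4 + 129) + 4385)*(-16*(-70 - 16) + 4887) = ((⅓)*43*133 + 4385)*(-16*(-86) + 4887) = (5719/3 + 4385)*(1376 + 4887) = (18874/3)*6263 = 118207862/3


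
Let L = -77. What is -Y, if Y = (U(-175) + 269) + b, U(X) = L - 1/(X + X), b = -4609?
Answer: 1545949/350 ≈ 4417.0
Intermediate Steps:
U(X) = -77 - 1/(2*X) (U(X) = -77 - 1/(X + X) = -77 - 1/(2*X))
Y = -1545949/350 (Y = ((-77 - ½/(-175)) + 269) - 4609 = ((-77 - ½*(-1/175)) + 269) - 4609 = ((-77 + 1/350) + 269) - 4609 = (-26949/350 + 269) - 4609 = 67201/350 - 4609 = -1545949/350 ≈ -4417.0)
-Y = -1*(-1545949/350) = 1545949/350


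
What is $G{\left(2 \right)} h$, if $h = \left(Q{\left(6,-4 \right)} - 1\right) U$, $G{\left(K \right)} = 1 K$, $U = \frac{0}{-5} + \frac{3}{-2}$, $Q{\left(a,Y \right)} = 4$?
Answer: $-9$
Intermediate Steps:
$U = - \frac{3}{2}$ ($U = 0 \left(- \frac{1}{5}\right) + 3 \left(- \frac{1}{2}\right) = 0 - \frac{3}{2} = - \frac{3}{2} \approx -1.5$)
$G{\left(K \right)} = K$
$h = - \frac{9}{2}$ ($h = \left(4 - 1\right) \left(- \frac{3}{2}\right) = 3 \left(- \frac{3}{2}\right) = - \frac{9}{2} \approx -4.5$)
$G{\left(2 \right)} h = 2 \left(- \frac{9}{2}\right) = -9$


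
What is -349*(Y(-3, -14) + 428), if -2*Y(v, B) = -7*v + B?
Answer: -296301/2 ≈ -1.4815e+5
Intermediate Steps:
Y(v, B) = -B/2 + 7*v/2 (Y(v, B) = -(-7*v + B)/2 = -(B - 7*v)/2 = -B/2 + 7*v/2)
-349*(Y(-3, -14) + 428) = -349*((-1/2*(-14) + (7/2)*(-3)) + 428) = -349*((7 - 21/2) + 428) = -349*(-7/2 + 428) = -349*849/2 = -296301/2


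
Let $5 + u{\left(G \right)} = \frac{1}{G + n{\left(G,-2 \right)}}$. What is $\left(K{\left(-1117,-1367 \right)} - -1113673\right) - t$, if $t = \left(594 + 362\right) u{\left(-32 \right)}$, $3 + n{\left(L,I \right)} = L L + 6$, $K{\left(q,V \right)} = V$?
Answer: $\frac{1111499614}{995} \approx 1.1171 \cdot 10^{6}$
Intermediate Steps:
$n{\left(L,I \right)} = 3 + L^{2}$ ($n{\left(L,I \right)} = -3 + \left(L L + 6\right) = -3 + \left(L^{2} + 6\right) = -3 + \left(6 + L^{2}\right) = 3 + L^{2}$)
$u{\left(G \right)} = -5 + \frac{1}{3 + G + G^{2}}$ ($u{\left(G \right)} = -5 + \frac{1}{G + \left(3 + G^{2}\right)} = -5 + \frac{1}{3 + G + G^{2}}$)
$t = - \frac{4755144}{995}$ ($t = \left(594 + 362\right) \frac{-14 - -160 - 5 \left(-32\right)^{2}}{3 - 32 + \left(-32\right)^{2}} = 956 \frac{-14 + 160 - 5120}{3 - 32 + 1024} = 956 \frac{-14 + 160 - 5120}{995} = 956 \cdot \frac{1}{995} \left(-4974\right) = 956 \left(- \frac{4974}{995}\right) = - \frac{4755144}{995} \approx -4779.0$)
$\left(K{\left(-1117,-1367 \right)} - -1113673\right) - t = \left(-1367 - -1113673\right) - - \frac{4755144}{995} = \left(-1367 + 1113673\right) + \frac{4755144}{995} = 1112306 + \frac{4755144}{995} = \frac{1111499614}{995}$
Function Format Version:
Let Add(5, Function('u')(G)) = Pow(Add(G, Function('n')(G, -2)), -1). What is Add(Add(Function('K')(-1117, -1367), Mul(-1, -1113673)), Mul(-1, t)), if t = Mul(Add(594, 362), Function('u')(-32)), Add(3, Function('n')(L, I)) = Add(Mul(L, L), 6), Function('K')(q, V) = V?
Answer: Rational(1111499614, 995) ≈ 1.1171e+6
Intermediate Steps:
Function('n')(L, I) = Add(3, Pow(L, 2)) (Function('n')(L, I) = Add(-3, Add(Mul(L, L), 6)) = Add(-3, Add(Pow(L, 2), 6)) = Add(-3, Add(6, Pow(L, 2))) = Add(3, Pow(L, 2)))
Function('u')(G) = Add(-5, Pow(Add(3, G, Pow(G, 2)), -1)) (Function('u')(G) = Add(-5, Pow(Add(G, Add(3, Pow(G, 2))), -1)) = Add(-5, Pow(Add(3, G, Pow(G, 2)), -1)))
t = Rational(-4755144, 995) (t = Mul(Add(594, 362), Mul(Pow(Add(3, -32, Pow(-32, 2)), -1), Add(-14, Mul(-5, -32), Mul(-5, Pow(-32, 2))))) = Mul(956, Mul(Pow(Add(3, -32, 1024), -1), Add(-14, 160, Mul(-5, 1024)))) = Mul(956, Mul(Pow(995, -1), Add(-14, 160, -5120))) = Mul(956, Mul(Rational(1, 995), -4974)) = Mul(956, Rational(-4974, 995)) = Rational(-4755144, 995) ≈ -4779.0)
Add(Add(Function('K')(-1117, -1367), Mul(-1, -1113673)), Mul(-1, t)) = Add(Add(-1367, Mul(-1, -1113673)), Mul(-1, Rational(-4755144, 995))) = Add(Add(-1367, 1113673), Rational(4755144, 995)) = Add(1112306, Rational(4755144, 995)) = Rational(1111499614, 995)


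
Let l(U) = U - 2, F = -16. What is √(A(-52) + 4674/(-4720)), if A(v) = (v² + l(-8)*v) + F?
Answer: √4465440370/1180 ≈ 56.630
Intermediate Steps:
l(U) = -2 + U
A(v) = -16 + v² - 10*v (A(v) = (v² + (-2 - 8)*v) - 16 = (v² - 10*v) - 16 = -16 + v² - 10*v)
√(A(-52) + 4674/(-4720)) = √((-16 + (-52)² - 10*(-52)) + 4674/(-4720)) = √((-16 + 2704 + 520) + 4674*(-1/4720)) = √(3208 - 2337/2360) = √(7568543/2360) = √4465440370/1180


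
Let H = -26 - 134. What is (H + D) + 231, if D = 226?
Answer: 297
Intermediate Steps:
H = -160
(H + D) + 231 = (-160 + 226) + 231 = 66 + 231 = 297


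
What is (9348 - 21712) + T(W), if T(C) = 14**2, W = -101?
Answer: -12168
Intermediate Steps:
T(C) = 196
(9348 - 21712) + T(W) = (9348 - 21712) + 196 = -12364 + 196 = -12168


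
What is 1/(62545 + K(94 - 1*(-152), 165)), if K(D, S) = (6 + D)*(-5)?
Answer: 1/61285 ≈ 1.6317e-5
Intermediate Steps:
K(D, S) = -30 - 5*D
1/(62545 + K(94 - 1*(-152), 165)) = 1/(62545 + (-30 - 5*(94 - 1*(-152)))) = 1/(62545 + (-30 - 5*(94 + 152))) = 1/(62545 + (-30 - 5*246)) = 1/(62545 + (-30 - 1230)) = 1/(62545 - 1260) = 1/61285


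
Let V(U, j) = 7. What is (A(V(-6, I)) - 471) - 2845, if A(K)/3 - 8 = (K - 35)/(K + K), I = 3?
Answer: -3298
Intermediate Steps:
A(K) = 24 + 3*(-35 + K)/(2*K) (A(K) = 24 + 3*((K - 35)/(K + K)) = 24 + 3*((-35 + K)/((2*K))) = 24 + 3*((-35 + K)*(1/(2*K))) = 24 + 3*((-35 + K)/(2*K)) = 24 + 3*(-35 + K)/(2*K))
(A(V(-6, I)) - 471) - 2845 = ((3/2)*(-35 + 17*7)/7 - 471) - 2845 = ((3/2)*(1/7)*(-35 + 119) - 471) - 2845 = ((3/2)*(1/7)*84 - 471) - 2845 = (18 - 471) - 2845 = -453 - 2845 = -3298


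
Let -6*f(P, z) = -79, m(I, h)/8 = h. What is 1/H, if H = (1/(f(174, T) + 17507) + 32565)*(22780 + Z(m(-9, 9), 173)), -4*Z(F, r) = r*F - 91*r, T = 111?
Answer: 420484/323180213879997 ≈ 1.3011e-9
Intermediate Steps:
m(I, h) = 8*h
Z(F, r) = 91*r/4 - F*r/4 (Z(F, r) = -(r*F - 91*r)/4 = -(F*r - 91*r)/4 = -(-91*r + F*r)/4 = 91*r/4 - F*r/4)
f(P, z) = 79/6 (f(P, z) = -⅙*(-79) = 79/6)
H = 323180213879997/420484 (H = (1/(79/6 + 17507) + 32565)*(22780 + (¼)*173*(91 - 8*9)) = (1/(105121/6) + 32565)*(22780 + (¼)*173*(91 - 1*72)) = (6/105121 + 32565)*(22780 + (¼)*173*(91 - 72)) = 3423265371*(22780 + (¼)*173*19)/105121 = 3423265371*(22780 + 3287/4)/105121 = (3423265371/105121)*(94407/4) = 323180213879997/420484 ≈ 7.6859e+8)
1/H = 1/(323180213879997/420484) = 420484/323180213879997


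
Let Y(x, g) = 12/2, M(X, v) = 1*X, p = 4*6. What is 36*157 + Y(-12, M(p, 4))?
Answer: 5658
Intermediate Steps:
p = 24
M(X, v) = X
Y(x, g) = 6 (Y(x, g) = 12*(½) = 6)
36*157 + Y(-12, M(p, 4)) = 36*157 + 6 = 5652 + 6 = 5658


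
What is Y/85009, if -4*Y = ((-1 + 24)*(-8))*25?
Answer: 1150/85009 ≈ 0.013528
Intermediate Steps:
Y = 1150 (Y = -(-1 + 24)*(-8)*25/4 = -23*(-8)*25/4 = -(-46)*25 = -¼*(-4600) = 1150)
Y/85009 = 1150/85009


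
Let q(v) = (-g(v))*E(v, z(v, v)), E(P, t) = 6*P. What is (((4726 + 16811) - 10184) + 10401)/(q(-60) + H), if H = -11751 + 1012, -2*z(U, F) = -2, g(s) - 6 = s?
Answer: -21754/30179 ≈ -0.72083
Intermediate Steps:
g(s) = 6 + s
z(U, F) = 1 (z(U, F) = -½*(-2) = 1)
q(v) = 6*v*(-6 - v) (q(v) = (-(6 + v))*(6*v) = (-6 - v)*(6*v) = 6*v*(-6 - v))
H = -10739
(((4726 + 16811) - 10184) + 10401)/(q(-60) + H) = (((4726 + 16811) - 10184) + 10401)/(-6*(-60)*(6 - 60) - 10739) = ((21537 - 10184) + 10401)/(-6*(-60)*(-54) - 10739) = (11353 + 10401)/(-19440 - 10739) = 21754/(-30179) = 21754*(-1/30179) = -21754/30179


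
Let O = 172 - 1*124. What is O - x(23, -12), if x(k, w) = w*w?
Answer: -96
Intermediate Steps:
x(k, w) = w²
O = 48 (O = 172 - 124 = 48)
O - x(23, -12) = 48 - 1*(-12)² = 48 - 1*144 = 48 - 144 = -96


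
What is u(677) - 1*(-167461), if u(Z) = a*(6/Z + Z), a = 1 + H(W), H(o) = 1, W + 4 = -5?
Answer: 114287767/677 ≈ 1.6882e+5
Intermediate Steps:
W = -9 (W = -4 - 5 = -9)
a = 2 (a = 1 + 1 = 2)
u(Z) = 2*Z + 12/Z (u(Z) = 2*(6/Z + Z) = 2*(Z + 6/Z) = 2*Z + 12/Z)
u(677) - 1*(-167461) = (2*677 + 12/677) - 1*(-167461) = (1354 + 12*(1/677)) + 167461 = (1354 + 12/677) + 167461 = 916670/677 + 167461 = 114287767/677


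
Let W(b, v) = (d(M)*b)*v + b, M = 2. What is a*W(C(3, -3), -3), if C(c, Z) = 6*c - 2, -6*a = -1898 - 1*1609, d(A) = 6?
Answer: -158984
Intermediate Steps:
a = 1169/2 (a = -(-1898 - 1*1609)/6 = -(-1898 - 1609)/6 = -⅙*(-3507) = 1169/2 ≈ 584.50)
C(c, Z) = -2 + 6*c
W(b, v) = b + 6*b*v (W(b, v) = (6*b)*v + b = 6*b*v + b = b + 6*b*v)
a*W(C(3, -3), -3) = 1169*((-2 + 6*3)*(1 + 6*(-3)))/2 = 1169*((-2 + 18)*(1 - 18))/2 = 1169*(16*(-17))/2 = (1169/2)*(-272) = -158984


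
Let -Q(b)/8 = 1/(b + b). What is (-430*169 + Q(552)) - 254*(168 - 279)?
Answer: -6137689/138 ≈ -44476.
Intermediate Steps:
Q(b) = -4/b (Q(b) = -8/(b + b) = -8*1/(2*b) = -4/b)
(-430*169 + Q(552)) - 254*(168 - 279) = (-430*169 - 4/552) - 254*(168 - 279) = (-72670 - 4*1/552) - 254*(-111) = (-72670 - 1/138) + 28194 = -10028461/138 + 28194 = -6137689/138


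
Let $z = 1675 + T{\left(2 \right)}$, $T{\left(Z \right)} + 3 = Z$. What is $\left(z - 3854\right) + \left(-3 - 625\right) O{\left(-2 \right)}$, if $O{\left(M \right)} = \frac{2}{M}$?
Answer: $-1552$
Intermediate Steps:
$T{\left(Z \right)} = -3 + Z$
$z = 1674$ ($z = 1675 + \left(-3 + 2\right) = 1675 - 1 = 1674$)
$\left(z - 3854\right) + \left(-3 - 625\right) O{\left(-2 \right)} = \left(1674 - 3854\right) + \left(-3 - 625\right) \frac{2}{-2} = -2180 - 628 \cdot 2 \left(- \frac{1}{2}\right) = -2180 - -628 = -2180 + 628 = -1552$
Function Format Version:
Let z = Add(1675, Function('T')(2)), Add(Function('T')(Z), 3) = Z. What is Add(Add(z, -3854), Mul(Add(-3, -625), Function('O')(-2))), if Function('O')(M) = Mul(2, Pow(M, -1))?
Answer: -1552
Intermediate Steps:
Function('T')(Z) = Add(-3, Z)
z = 1674 (z = Add(1675, Add(-3, 2)) = Add(1675, -1) = 1674)
Add(Add(z, -3854), Mul(Add(-3, -625), Function('O')(-2))) = Add(Add(1674, -3854), Mul(Add(-3, -625), Mul(2, Pow(-2, -1)))) = Add(-2180, Mul(-628, Mul(2, Rational(-1, 2)))) = Add(-2180, Mul(-628, -1)) = Add(-2180, 628) = -1552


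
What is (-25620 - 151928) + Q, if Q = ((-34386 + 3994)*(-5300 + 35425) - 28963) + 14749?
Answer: -915750762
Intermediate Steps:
Q = -915573214 (Q = (-30392*30125 - 28963) + 14749 = (-915559000 - 28963) + 14749 = -915587963 + 14749 = -915573214)
(-25620 - 151928) + Q = (-25620 - 151928) - 915573214 = -177548 - 915573214 = -915750762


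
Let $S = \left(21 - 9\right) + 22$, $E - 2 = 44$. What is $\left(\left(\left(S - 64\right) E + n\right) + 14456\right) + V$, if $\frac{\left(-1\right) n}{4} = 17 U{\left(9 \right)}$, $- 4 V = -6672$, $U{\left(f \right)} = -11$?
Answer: $15492$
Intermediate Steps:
$E = 46$ ($E = 2 + 44 = 46$)
$S = 34$ ($S = 12 + 22 = 34$)
$V = 1668$ ($V = \left(- \frac{1}{4}\right) \left(-6672\right) = 1668$)
$n = 748$ ($n = - 4 \cdot 17 \left(-11\right) = \left(-4\right) \left(-187\right) = 748$)
$\left(\left(\left(S - 64\right) E + n\right) + 14456\right) + V = \left(\left(\left(34 - 64\right) 46 + 748\right) + 14456\right) + 1668 = \left(\left(\left(-30\right) 46 + 748\right) + 14456\right) + 1668 = \left(\left(-1380 + 748\right) + 14456\right) + 1668 = \left(-632 + 14456\right) + 1668 = 13824 + 1668 = 15492$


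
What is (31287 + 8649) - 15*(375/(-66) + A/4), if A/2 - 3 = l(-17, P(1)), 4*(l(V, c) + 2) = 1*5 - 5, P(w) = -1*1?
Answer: 440151/11 ≈ 40014.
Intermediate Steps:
P(w) = -1
l(V, c) = -2 (l(V, c) = -2 + (1*5 - 5)/4 = -2 + (5 - 5)/4 = -2 + (¼)*0 = -2 + 0 = -2)
A = 2 (A = 6 + 2*(-2) = 6 - 4 = 2)
(31287 + 8649) - 15*(375/(-66) + A/4) = (31287 + 8649) - 15*(375/(-66) + 2/4) = 39936 - 15*(375*(-1/66) + 2*(¼)) = 39936 - 15*(-125/22 + ½) = 39936 - 15*(-57/11) = 39936 + 855/11 = 440151/11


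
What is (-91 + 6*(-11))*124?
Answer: -19468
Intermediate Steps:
(-91 + 6*(-11))*124 = (-91 - 66)*124 = -157*124 = -19468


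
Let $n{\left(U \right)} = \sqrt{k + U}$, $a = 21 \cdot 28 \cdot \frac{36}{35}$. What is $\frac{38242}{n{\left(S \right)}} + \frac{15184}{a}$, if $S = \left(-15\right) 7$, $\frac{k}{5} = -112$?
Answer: $\frac{4745}{189} - \frac{38242 i \sqrt{665}}{665} \approx 25.106 - 1483.0 i$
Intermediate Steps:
$k = -560$ ($k = 5 \left(-112\right) = -560$)
$S = -105$
$a = \frac{3024}{5}$ ($a = 588 \cdot 36 \cdot \frac{1}{35} = 588 \cdot \frac{36}{35} = \frac{3024}{5} \approx 604.8$)
$n{\left(U \right)} = \sqrt{-560 + U}$
$\frac{38242}{n{\left(S \right)}} + \frac{15184}{a} = \frac{38242}{\sqrt{-560 - 105}} + \frac{15184}{\frac{3024}{5}} = \frac{38242}{\sqrt{-665}} + 15184 \cdot \frac{5}{3024} = \frac{38242}{i \sqrt{665}} + \frac{4745}{189} = 38242 \left(- \frac{i \sqrt{665}}{665}\right) + \frac{4745}{189} = - \frac{38242 i \sqrt{665}}{665} + \frac{4745}{189} = \frac{4745}{189} - \frac{38242 i \sqrt{665}}{665}$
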